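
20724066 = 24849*834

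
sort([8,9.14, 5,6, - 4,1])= [ - 4,  1  ,  5,6,8 , 9.14]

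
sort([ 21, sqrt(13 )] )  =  [ sqrt(13), 21] 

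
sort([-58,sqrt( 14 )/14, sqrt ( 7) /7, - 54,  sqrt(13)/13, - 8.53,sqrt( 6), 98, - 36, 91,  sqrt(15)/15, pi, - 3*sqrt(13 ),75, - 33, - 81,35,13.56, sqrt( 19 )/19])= [ - 81 , - 58, - 54,-36 , - 33, - 3*sqrt( 13),- 8.53, sqrt(19) /19,  sqrt(15) /15,sqrt(14) /14,sqrt( 13) /13,  sqrt(7 )/7,sqrt(6),pi, 13.56,35,  75, 91,98] 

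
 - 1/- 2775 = 1/2775 = 0.00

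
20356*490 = 9974440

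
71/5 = 14+1/5  =  14.20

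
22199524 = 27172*817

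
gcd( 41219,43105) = 1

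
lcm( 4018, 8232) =337512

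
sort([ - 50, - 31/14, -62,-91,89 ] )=[ - 91,  -  62, - 50, - 31/14, 89] 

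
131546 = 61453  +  70093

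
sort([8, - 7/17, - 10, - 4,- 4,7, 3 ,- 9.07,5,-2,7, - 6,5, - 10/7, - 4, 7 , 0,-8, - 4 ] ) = [-10,  -  9.07,-8, - 6, -4,-4, - 4, - 4, - 2,- 10/7,-7/17,0, 3,5, 5,7, 7 , 7,8] 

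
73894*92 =6798248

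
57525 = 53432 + 4093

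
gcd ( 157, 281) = 1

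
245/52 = 245/52 = 4.71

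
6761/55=6761/55 = 122.93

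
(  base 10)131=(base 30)4B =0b10000011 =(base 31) 47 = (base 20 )6B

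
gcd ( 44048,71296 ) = 16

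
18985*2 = 37970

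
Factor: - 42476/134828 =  - 287/911  =  - 7^1*41^1 * 911^ ( - 1)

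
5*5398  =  26990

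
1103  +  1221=2324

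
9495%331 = 227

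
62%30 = 2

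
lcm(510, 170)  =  510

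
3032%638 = 480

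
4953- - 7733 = 12686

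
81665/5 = 16333 = 16333.00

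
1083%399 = 285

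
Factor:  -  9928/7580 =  - 2482/1895 = - 2^1 * 5^( - 1 )*17^1*73^1*379^(  -  1)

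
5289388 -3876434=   1412954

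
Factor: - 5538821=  - 17^1*325813^1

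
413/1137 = 413/1137 = 0.36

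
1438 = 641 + 797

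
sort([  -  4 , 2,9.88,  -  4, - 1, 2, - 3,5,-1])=[-4, - 4,- 3,-1,-1, 2,2, 5,  9.88] 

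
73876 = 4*18469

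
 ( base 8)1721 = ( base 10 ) 977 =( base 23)1jb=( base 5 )12402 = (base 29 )14K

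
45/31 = 45/31 = 1.45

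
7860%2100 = 1560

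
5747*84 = 482748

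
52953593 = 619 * 85547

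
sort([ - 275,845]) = [ - 275, 845]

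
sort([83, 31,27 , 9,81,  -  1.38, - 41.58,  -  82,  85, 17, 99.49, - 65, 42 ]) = [ - 82, - 65, - 41.58,  -  1.38, 9, 17,27 , 31, 42, 81, 83, 85, 99.49 ]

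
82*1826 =149732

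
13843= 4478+9365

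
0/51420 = 0 = 0.00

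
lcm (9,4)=36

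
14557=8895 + 5662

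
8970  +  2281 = 11251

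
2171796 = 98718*22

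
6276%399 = 291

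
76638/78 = 982 + 7/13  =  982.54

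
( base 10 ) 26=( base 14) 1c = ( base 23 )13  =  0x1a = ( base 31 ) q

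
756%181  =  32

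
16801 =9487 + 7314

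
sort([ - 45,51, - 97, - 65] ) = [ -97, - 65, - 45,  51]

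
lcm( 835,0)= 0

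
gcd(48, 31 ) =1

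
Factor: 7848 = 2^3*3^2*109^1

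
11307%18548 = 11307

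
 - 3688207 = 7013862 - 10702069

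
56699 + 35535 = 92234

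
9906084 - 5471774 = 4434310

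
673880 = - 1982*( - 340 ) 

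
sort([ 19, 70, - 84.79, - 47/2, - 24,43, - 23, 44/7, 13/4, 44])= [ - 84.79, - 24,- 47/2, - 23, 13/4, 44/7,19,43, 44, 70]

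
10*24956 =249560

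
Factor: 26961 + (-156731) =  - 129770 = - 2^1*5^1*19^1*683^1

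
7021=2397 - - 4624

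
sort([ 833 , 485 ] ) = [ 485,833 ] 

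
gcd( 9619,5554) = 1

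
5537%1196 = 753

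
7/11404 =7/11404 = 0.00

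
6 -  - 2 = 8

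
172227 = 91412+80815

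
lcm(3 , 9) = 9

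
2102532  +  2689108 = 4791640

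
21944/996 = 5486/249 = 22.03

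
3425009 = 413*8293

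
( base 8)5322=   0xad2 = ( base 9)3717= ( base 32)2mi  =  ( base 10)2770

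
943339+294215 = 1237554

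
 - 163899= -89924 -73975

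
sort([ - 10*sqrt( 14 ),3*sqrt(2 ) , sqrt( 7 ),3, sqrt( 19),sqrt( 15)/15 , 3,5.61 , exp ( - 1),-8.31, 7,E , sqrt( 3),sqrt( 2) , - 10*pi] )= [ - 10*sqrt( 14 ), - 10 *pi, - 8.31,sqrt( 15 ) /15 , exp ( - 1),sqrt( 2 ), sqrt( 3),sqrt ( 7 ), E , 3, 3,3*sqrt( 2), sqrt( 19 ),5.61,7]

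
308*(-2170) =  - 668360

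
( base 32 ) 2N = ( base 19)4b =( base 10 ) 87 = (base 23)3i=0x57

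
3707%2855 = 852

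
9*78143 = 703287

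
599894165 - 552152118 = 47742047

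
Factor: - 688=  - 2^4*43^1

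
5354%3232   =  2122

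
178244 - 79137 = 99107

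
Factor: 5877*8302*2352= 2^5 * 3^3*7^3*593^1*653^1 =114756088608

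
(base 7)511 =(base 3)100101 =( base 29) 8L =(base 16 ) fd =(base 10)253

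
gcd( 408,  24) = 24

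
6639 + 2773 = 9412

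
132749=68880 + 63869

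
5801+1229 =7030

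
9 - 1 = 8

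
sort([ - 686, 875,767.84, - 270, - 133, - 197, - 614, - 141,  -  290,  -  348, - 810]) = [ - 810,  -  686, - 614, - 348, - 290, - 270, - 197, - 141, - 133, 767.84,875 ]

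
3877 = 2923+954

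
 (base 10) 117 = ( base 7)225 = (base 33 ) 3i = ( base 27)49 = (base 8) 165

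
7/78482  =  7/78482=0.00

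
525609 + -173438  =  352171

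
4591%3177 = 1414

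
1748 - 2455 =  - 707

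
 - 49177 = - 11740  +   - 37437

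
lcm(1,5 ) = 5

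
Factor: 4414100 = 2^2*5^2*  37^1 * 1193^1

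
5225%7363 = 5225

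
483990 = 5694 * 85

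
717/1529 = 717/1529 = 0.47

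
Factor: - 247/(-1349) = 13^1*71^( - 1) = 13/71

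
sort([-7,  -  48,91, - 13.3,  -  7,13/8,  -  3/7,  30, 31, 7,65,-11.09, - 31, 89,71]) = [-48,-31,-13.3,  -  11.09 ,  -  7, - 7,  -  3/7, 13/8  ,  7 , 30,31, 65,  71, 89,  91 ]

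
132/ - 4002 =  - 1 + 645/667  =  - 0.03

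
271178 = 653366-382188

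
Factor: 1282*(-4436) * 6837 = - 38881690824 = - 2^3*3^1 * 43^1*53^1*641^1*1109^1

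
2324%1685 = 639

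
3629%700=129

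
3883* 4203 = 16320249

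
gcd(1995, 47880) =1995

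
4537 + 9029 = 13566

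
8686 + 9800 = 18486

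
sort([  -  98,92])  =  [ - 98, 92]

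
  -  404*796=  -  321584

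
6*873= 5238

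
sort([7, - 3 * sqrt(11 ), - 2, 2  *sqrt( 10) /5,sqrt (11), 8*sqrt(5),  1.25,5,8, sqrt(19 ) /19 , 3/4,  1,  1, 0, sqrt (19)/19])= [-3*sqrt(11 ), - 2, 0 , sqrt(19)/19, sqrt( 19 ) /19,3/4, 1,1, 1.25, 2*sqrt( 10)/5, sqrt( 11 ),5, 7,8, 8  *  sqrt (5)]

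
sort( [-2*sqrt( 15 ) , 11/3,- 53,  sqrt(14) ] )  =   [-53,- 2*sqrt(15), 11/3,sqrt(14 )] 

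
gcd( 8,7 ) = 1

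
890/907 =890/907 = 0.98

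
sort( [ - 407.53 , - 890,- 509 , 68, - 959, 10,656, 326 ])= [  -  959 , - 890, - 509, - 407.53, 10,68, 326,656] 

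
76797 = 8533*9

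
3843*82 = 315126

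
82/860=41/430 = 0.10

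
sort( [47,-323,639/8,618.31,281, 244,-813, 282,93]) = [-813,-323,47,  639/8,93,244,281,282,618.31] 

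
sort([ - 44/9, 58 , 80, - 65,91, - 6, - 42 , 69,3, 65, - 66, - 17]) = [-66,-65, - 42, - 17, - 6,-44/9, 3,58 , 65,69, 80,91]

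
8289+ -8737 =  - 448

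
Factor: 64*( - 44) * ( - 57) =2^8 * 3^1*11^1*19^1 = 160512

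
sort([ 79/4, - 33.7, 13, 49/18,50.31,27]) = [ - 33.7, 49/18 , 13,79/4,  27, 50.31 ] 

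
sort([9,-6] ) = [ -6, 9 ]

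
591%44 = 19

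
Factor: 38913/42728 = 51/56 =2^ ( - 3 )* 3^1 *7^( - 1)*17^1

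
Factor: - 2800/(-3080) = 10/11 = 2^1*5^1*11^( - 1)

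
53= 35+18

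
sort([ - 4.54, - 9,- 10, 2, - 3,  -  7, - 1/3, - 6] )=[ - 10,- 9,-7, -6,  -  4.54, - 3, - 1/3,2 ] 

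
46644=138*338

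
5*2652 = 13260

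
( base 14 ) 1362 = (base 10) 3418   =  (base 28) 4A2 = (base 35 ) 2rn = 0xD5A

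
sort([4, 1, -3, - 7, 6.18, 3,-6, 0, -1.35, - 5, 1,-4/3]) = [-7, - 6, - 5,  -  3,-1.35 , -4/3, 0, 1, 1,3, 4,6.18 ] 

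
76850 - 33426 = 43424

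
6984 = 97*72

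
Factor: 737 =11^1*67^1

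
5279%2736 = 2543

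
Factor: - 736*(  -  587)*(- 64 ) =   -  27650048 = - 2^11*23^1*587^1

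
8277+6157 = 14434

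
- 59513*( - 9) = 535617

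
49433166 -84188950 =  - 34755784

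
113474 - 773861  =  -660387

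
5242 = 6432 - 1190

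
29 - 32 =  - 3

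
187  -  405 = -218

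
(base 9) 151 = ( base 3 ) 11201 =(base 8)177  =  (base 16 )7F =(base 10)127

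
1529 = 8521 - 6992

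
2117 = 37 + 2080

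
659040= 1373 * 480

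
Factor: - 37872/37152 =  - 2^( - 1 ) * 3^( - 1)*43^( - 1)*263^1 = - 263/258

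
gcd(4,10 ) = 2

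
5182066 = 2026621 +3155445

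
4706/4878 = 2353/2439 = 0.96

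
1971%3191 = 1971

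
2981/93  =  32  +  5/93= 32.05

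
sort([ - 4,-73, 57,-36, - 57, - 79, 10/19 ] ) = [ - 79, - 73, - 57, - 36, - 4, 10/19, 57]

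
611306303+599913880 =1211220183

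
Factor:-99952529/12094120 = -2^( - 3) *5^( - 1 )*101^1*191^( - 1 )*1583^(-1 )*989629^1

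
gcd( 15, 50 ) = 5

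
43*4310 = 185330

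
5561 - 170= 5391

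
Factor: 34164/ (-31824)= - 73/68  =  - 2^( - 2 )*17^( - 1)*73^1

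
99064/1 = 99064  =  99064.00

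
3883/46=84  +  19/46  =  84.41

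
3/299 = 3/299 = 0.01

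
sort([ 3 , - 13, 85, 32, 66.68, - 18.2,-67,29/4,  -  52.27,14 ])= [-67, - 52.27, - 18.2 ,- 13, 3 , 29/4 , 14,  32,66.68,85] 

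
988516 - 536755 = 451761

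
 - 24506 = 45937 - 70443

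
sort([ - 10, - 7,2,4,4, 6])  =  [ - 10, - 7,2,4, 4 , 6 ] 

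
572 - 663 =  - 91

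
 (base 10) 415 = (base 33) cj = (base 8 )637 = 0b110011111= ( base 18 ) 151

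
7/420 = 1/60 = 0.02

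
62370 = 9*6930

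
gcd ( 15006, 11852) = 2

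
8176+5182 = 13358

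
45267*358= 16205586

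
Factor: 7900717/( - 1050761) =- 11^1*67^( - 1)*73^1*9839^1 *15683^( - 1)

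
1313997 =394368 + 919629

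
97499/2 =97499/2 = 48749.50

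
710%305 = 100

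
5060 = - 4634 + 9694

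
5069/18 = 281 + 11/18 =281.61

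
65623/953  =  65623/953 = 68.86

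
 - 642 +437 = -205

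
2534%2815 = 2534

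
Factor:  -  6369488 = - 2^4*257^1*1549^1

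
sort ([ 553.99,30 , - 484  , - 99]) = [ - 484, - 99,30, 553.99] 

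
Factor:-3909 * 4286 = -16753974 = -2^1 * 3^1* 1303^1*2143^1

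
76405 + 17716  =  94121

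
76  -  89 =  - 13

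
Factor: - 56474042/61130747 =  - 2^1 * 19^1 * 647^1*811^ ( - 1)*2297^1*75377^( - 1)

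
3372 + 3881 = 7253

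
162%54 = 0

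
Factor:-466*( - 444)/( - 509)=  - 2^3*3^1 *37^1 *233^1*509^( - 1)  =  - 206904/509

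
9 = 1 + 8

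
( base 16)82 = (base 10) 130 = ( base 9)154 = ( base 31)46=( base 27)4m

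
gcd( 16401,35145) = 2343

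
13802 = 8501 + 5301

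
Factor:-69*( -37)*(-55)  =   -3^1 * 5^1 * 11^1*23^1*37^1 =-140415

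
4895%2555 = 2340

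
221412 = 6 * 36902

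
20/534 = 10/267 =0.04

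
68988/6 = 11498 =11498.00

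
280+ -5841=  -  5561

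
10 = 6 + 4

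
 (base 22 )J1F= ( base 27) CHQ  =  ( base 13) 4283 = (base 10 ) 9233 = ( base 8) 22021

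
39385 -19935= 19450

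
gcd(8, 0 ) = 8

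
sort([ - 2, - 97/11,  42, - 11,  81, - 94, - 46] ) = [ - 94,  -  46,-11, - 97/11, - 2 , 42, 81]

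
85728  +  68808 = 154536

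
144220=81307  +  62913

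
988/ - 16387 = -1 + 15399/16387 = - 0.06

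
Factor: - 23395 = - 5^1*4679^1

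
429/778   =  429/778 = 0.55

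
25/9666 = 25/9666 = 0.00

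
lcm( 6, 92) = 276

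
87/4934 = 87/4934 = 0.02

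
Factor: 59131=29^1*2039^1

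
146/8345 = 146/8345= 0.02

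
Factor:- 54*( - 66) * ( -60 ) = -213840 = - 2^4*3^5*5^1*11^1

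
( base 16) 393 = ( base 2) 1110010011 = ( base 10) 915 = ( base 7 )2445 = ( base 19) 2a3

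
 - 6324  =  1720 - 8044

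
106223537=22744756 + 83478781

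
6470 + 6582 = 13052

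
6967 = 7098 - 131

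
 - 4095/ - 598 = 315/46 =6.85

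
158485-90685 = 67800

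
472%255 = 217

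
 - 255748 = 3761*( - 68 )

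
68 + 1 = 69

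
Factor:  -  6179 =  - 37^1*167^1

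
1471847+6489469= 7961316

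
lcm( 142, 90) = 6390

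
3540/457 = 3540/457 = 7.75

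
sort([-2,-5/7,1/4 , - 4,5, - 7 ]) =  [ - 7, - 4, -2,  -  5/7,1/4,5]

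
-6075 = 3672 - 9747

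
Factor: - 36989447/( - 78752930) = 2^( - 1) * 5^( - 1)*11^1*19^1*176983^1*7875293^( - 1 )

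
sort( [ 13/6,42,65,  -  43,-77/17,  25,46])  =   [  -  43, -77/17,13/6,25,42,46,65]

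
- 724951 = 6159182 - 6884133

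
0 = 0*4872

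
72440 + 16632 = 89072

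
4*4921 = 19684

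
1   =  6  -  5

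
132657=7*18951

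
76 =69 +7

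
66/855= 22/285  =  0.08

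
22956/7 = 22956/7 = 3279.43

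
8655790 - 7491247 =1164543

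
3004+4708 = 7712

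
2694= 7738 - 5044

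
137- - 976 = 1113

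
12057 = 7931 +4126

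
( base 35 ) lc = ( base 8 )1353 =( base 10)747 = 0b1011101011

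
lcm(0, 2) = 0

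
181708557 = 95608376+86100181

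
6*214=1284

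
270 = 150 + 120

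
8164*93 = 759252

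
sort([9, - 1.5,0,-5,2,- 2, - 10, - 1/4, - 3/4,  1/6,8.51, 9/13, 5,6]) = [ -10 , - 5, - 2,  -  1.5,  -  3/4,  -  1/4, 0,  1/6,9/13, 2,5 , 6,8.51,9]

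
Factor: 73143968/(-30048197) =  - 2^5 * 17^( - 2 )*37^1 * 163^1*173^( - 1 )* 379^1*601^(-1)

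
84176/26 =3237 + 7/13 = 3237.54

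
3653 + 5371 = 9024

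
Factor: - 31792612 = -2^2*7948153^1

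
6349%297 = 112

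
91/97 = 91/97= 0.94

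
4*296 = 1184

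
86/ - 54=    - 43/27  =  -1.59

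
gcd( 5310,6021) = 9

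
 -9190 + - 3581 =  - 12771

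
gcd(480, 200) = 40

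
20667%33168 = 20667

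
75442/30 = 37721/15 =2514.73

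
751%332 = 87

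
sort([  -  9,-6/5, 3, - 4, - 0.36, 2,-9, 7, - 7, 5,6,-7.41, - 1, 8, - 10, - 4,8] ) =[ - 10,-9,-9 ,- 7.41, - 7, - 4, -4,-6/5, - 1, - 0.36, 2,3, 5,6, 7, 8,8 ] 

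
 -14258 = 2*( - 7129 ) 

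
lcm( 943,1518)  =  62238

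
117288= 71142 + 46146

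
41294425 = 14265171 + 27029254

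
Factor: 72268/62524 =89/77 = 7^ ( - 1) * 11^ ( - 1)*89^1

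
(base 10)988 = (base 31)10r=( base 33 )tv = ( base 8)1734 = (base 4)33130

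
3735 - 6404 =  - 2669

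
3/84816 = 1/28272 =0.00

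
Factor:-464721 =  - 3^1*19^1*31^1*263^1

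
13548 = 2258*6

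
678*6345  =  4301910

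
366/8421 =122/2807 = 0.04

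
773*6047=4674331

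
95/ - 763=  - 1 +668/763=- 0.12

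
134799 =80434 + 54365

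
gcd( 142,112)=2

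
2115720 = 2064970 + 50750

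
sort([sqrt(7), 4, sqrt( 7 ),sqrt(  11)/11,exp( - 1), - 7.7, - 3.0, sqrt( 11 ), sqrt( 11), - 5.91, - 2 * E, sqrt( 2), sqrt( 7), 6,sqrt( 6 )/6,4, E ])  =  [  -  7.7,-5.91, - 2*E, - 3.0,sqrt( 11)/11, exp( - 1), sqrt ( 6 )/6,  sqrt(2),sqrt( 7), sqrt(7),sqrt( 7), E,sqrt( 11), sqrt( 11),4,4,6 ]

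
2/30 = 1/15 = 0.07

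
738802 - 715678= 23124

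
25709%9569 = 6571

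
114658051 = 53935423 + 60722628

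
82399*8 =659192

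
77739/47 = 77739/47 = 1654.02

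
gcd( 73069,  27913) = 1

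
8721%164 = 29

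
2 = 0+2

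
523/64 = 8 + 11/64  =  8.17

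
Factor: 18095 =5^1*7^1*11^1*47^1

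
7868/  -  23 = - 343  +  21/23=-342.09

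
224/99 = 2 + 26/99  =  2.26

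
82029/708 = 115 + 203/236= 115.86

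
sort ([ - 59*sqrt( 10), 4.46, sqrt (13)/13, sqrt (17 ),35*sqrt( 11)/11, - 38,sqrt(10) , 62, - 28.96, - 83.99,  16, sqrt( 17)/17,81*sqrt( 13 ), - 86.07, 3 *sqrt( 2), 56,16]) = [ - 59*sqrt( 10 ), - 86.07, - 83.99, - 38, - 28.96 , sqrt(17)/17,sqrt(13 )/13, sqrt ( 10 ), sqrt( 17),3*sqrt( 2 ), 4.46,35*sqrt(  11)/11, 16, 16,  56,  62, 81*sqrt( 13 )] 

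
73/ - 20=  - 73/20=- 3.65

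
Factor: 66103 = 66103^1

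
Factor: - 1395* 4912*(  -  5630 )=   2^5*3^2*5^2*31^1 * 307^1*563^1 = 38578111200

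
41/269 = 41/269 = 0.15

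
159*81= 12879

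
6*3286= 19716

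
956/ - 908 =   -  239/227 = - 1.05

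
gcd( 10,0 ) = 10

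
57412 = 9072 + 48340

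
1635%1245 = 390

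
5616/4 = 1404 = 1404.00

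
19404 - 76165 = - 56761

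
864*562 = 485568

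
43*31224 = 1342632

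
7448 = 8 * 931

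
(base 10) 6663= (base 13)3057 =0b1101000000111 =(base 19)I8D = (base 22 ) DGJ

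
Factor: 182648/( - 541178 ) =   -  5372/15917 = - 2^2*11^( - 1 ) *17^1*79^1*1447^(- 1 ) 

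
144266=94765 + 49501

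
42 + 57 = 99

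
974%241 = 10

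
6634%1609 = 198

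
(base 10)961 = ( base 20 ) 281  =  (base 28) 169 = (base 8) 1701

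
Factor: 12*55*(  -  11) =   -  7260 = - 2^2*3^1*5^1*11^2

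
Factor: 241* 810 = 2^1*3^4*5^1*241^1  =  195210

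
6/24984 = 1/4164 = 0.00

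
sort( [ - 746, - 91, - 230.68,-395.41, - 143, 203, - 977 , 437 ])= [ - 977,-746, - 395.41,-230.68, - 143,-91, 203, 437 ]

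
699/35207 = 699/35207=0.02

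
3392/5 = 3392/5 = 678.40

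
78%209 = 78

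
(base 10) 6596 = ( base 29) 7od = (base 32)6E4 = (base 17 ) 15e0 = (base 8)14704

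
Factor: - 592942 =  - 2^1*7^1*41^1*1033^1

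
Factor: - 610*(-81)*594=29349540 = 2^2 * 3^7*5^1*  11^1 * 61^1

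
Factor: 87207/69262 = 2^( - 1)*3^1*41^1*709^1*34631^( - 1) 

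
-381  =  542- 923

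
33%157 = 33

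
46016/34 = 1353 + 7/17 = 1353.41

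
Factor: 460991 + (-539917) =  - 78926 = - 2^1*19^1*31^1*67^1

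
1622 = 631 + 991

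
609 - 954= - 345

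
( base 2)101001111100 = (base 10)2684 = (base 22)5C0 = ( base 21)61h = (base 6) 20232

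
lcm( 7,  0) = 0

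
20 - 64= - 44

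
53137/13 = 4087  +  6/13 = 4087.46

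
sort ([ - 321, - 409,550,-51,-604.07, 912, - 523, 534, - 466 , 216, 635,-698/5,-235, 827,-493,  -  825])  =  [ - 825, - 604.07 , - 523, - 493, - 466,-409,-321, - 235,-698/5,- 51,216,  534,550,635,827,  912]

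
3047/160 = 3047/160 = 19.04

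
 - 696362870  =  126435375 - 822798245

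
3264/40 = 408/5 = 81.60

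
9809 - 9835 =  - 26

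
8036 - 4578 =3458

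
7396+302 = 7698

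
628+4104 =4732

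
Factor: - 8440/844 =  - 2^1*5^1 = - 10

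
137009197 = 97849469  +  39159728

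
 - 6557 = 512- 7069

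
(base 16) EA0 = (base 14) 1516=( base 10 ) 3744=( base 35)31Y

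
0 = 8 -8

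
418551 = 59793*7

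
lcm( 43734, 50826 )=1880562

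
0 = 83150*0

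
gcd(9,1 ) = 1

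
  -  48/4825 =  - 48/4825 = - 0.01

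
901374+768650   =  1670024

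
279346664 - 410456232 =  - 131109568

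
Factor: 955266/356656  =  477633/178328 = 2^( - 3)*3^1 * 13^1*37^1 * 331^1 * 22291^( - 1) 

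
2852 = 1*2852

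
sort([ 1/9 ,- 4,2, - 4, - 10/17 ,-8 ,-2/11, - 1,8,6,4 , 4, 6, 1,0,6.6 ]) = [-8,  -  4, - 4, - 1,-10/17,-2/11,0, 1/9, 1, 2,  4,4, 6, 6,6.6,8 ] 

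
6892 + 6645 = 13537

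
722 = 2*361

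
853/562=853/562 = 1.52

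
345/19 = 18+3/19 = 18.16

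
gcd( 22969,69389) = 1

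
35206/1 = 35206  =  35206.00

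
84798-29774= 55024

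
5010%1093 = 638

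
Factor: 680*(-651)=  - 2^3*3^1*5^1 * 7^1*17^1*31^1 = - 442680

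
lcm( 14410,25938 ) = 129690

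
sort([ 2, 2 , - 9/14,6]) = [  -  9/14, 2, 2,6 ]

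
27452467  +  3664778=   31117245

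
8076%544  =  460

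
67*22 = 1474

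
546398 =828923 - 282525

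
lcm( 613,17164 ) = 17164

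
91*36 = 3276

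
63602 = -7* (-9086)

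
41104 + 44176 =85280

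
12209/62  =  12209/62  =  196.92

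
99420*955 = 94946100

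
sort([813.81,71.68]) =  [71.68,813.81]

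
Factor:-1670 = - 2^1*5^1*167^1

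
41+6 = 47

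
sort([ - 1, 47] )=[ - 1,  47 ]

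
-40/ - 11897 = 40/11897 = 0.00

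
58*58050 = 3366900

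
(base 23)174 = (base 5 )10234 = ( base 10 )694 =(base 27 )PJ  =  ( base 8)1266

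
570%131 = 46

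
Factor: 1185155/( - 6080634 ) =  - 2^( - 1)*3^ (  -  2)*5^1 *7^(  -  1 )*17^1 * 73^1 *191^1*48259^( - 1)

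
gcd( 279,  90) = 9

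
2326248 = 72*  32309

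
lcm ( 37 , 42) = 1554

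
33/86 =33/86 = 0.38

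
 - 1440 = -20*72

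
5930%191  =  9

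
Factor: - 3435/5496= - 5/8 = - 2^(- 3) * 5^1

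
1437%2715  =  1437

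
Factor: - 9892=-2^2*2473^1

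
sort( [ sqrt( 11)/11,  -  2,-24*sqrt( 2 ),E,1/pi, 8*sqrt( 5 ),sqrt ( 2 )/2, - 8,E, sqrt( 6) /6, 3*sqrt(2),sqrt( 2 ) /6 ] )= [-24*sqrt( 2),-8,-2,  sqrt( 2) /6,sqrt ( 11 )/11, 1/pi,sqrt(6)/6,sqrt ( 2 ) /2,E , E,3*sqrt( 2),8*sqrt( 5 )]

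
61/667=61/667  =  0.09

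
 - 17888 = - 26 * 688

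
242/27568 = 121/13784= 0.01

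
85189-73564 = 11625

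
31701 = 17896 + 13805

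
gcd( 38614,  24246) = 898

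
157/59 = 157/59= 2.66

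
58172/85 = 58172/85 = 684.38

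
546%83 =48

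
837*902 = 754974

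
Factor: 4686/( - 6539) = -2^1*3^1*11^1*13^( - 1)*71^1 *503^ ( - 1 ) 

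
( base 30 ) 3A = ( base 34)2W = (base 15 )6A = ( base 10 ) 100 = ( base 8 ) 144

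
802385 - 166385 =636000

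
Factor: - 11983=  - 23^1 * 521^1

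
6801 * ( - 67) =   -  455667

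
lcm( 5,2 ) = 10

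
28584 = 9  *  3176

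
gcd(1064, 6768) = 8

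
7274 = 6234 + 1040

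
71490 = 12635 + 58855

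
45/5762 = 45/5762 = 0.01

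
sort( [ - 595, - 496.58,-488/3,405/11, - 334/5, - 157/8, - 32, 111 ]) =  [ - 595, - 496.58, - 488/3 , - 334/5, - 32, - 157/8 , 405/11,111] 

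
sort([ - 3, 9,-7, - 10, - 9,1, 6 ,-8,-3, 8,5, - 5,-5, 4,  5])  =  [-10, - 9 , - 8, - 7,-5, - 5, - 3, - 3, 1, 4, 5, 5,6,8,9]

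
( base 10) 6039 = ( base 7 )23415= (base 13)2997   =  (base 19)gdg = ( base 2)1011110010111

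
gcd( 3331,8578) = 1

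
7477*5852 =43755404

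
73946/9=8216 + 2/9 = 8216.22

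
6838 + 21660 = 28498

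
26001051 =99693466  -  73692415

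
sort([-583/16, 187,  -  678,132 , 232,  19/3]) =[ - 678 , - 583/16,19/3, 132, 187,232]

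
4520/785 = 904/157 = 5.76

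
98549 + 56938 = 155487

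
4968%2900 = 2068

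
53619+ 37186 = 90805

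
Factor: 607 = 607^1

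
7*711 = 4977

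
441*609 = 268569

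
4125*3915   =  16149375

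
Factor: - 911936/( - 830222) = 2^5*14249^1*415111^(-1) = 455968/415111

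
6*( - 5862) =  - 35172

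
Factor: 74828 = 2^2*13^1 * 1439^1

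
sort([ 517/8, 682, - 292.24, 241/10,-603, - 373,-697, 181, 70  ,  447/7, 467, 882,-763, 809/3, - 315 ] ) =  [ - 763, - 697,  -  603,-373, - 315, - 292.24, 241/10, 447/7,517/8, 70,181, 809/3, 467,682, 882 ] 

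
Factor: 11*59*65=42185= 5^1*11^1*13^1*59^1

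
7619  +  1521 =9140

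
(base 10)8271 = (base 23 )fee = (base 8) 20117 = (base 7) 33054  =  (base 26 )C63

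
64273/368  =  174 + 241/368 = 174.65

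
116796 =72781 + 44015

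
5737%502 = 215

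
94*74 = 6956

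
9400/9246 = 4700/4623=1.02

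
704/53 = 13 + 15/53 = 13.28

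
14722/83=14722/83 =177.37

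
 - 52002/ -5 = 52002/5 =10400.40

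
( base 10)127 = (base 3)11201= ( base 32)3V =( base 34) 3p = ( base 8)177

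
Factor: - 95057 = -19^1*5003^1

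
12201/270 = 45 + 17/90 = 45.19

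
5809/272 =21+97/272 = 21.36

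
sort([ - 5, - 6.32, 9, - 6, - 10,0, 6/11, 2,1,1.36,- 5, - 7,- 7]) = [ - 10,  -  7, - 7,- 6.32, - 6,  -  5, - 5, 0, 6/11, 1, 1.36, 2, 9]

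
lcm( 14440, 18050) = 72200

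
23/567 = 23/567  =  0.04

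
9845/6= 9845/6=1640.83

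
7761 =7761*1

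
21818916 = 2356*9261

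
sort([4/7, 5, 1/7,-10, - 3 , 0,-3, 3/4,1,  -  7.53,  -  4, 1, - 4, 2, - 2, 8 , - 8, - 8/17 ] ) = [ - 10, - 8, -7.53, - 4, -4,  -  3, - 3, - 2, - 8/17,  0, 1/7,4/7, 3/4, 1, 1 , 2, 5, 8] 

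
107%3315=107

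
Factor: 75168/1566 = 2^4*3^1 = 48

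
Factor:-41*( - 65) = 2665=   5^1*13^1*41^1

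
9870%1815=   795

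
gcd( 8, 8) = 8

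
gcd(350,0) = 350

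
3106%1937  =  1169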